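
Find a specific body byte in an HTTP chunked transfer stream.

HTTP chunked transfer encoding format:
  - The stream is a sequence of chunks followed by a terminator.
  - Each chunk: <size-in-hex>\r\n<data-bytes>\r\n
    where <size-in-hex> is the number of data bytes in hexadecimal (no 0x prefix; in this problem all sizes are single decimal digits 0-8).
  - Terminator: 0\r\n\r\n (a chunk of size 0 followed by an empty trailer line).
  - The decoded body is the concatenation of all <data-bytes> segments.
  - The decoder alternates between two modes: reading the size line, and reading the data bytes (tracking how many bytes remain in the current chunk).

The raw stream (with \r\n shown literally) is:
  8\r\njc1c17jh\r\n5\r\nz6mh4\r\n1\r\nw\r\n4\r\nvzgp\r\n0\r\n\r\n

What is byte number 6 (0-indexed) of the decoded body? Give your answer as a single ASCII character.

Answer: j

Derivation:
Chunk 1: stream[0..1]='8' size=0x8=8, data at stream[3..11]='jc1c17jh' -> body[0..8], body so far='jc1c17jh'
Chunk 2: stream[13..14]='5' size=0x5=5, data at stream[16..21]='z6mh4' -> body[8..13], body so far='jc1c17jhz6mh4'
Chunk 3: stream[23..24]='1' size=0x1=1, data at stream[26..27]='w' -> body[13..14], body so far='jc1c17jhz6mh4w'
Chunk 4: stream[29..30]='4' size=0x4=4, data at stream[32..36]='vzgp' -> body[14..18], body so far='jc1c17jhz6mh4wvzgp'
Chunk 5: stream[38..39]='0' size=0 (terminator). Final body='jc1c17jhz6mh4wvzgp' (18 bytes)
Body byte 6 = 'j'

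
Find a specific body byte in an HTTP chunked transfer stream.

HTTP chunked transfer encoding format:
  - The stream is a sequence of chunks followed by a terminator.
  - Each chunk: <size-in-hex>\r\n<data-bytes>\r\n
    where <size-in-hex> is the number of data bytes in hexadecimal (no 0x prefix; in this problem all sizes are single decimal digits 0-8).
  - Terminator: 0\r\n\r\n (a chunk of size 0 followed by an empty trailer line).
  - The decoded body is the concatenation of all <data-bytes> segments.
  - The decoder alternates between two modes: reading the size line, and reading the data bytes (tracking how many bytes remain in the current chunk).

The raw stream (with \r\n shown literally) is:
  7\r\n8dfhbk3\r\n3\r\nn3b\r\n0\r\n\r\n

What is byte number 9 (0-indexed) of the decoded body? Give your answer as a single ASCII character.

Chunk 1: stream[0..1]='7' size=0x7=7, data at stream[3..10]='8dfhbk3' -> body[0..7], body so far='8dfhbk3'
Chunk 2: stream[12..13]='3' size=0x3=3, data at stream[15..18]='n3b' -> body[7..10], body so far='8dfhbk3n3b'
Chunk 3: stream[20..21]='0' size=0 (terminator). Final body='8dfhbk3n3b' (10 bytes)
Body byte 9 = 'b'

Answer: b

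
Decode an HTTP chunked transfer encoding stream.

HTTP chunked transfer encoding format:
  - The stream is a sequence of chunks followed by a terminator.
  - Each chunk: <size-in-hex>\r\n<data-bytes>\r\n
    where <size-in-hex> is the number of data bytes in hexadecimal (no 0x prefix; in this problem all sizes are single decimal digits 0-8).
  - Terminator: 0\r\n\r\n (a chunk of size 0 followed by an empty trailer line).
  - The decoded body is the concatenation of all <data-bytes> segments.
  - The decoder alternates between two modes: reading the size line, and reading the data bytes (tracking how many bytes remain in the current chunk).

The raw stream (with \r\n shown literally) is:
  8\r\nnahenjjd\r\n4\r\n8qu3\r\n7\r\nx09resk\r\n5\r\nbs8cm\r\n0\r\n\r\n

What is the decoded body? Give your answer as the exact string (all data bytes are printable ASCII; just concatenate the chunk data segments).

Chunk 1: stream[0..1]='8' size=0x8=8, data at stream[3..11]='nahenjjd' -> body[0..8], body so far='nahenjjd'
Chunk 2: stream[13..14]='4' size=0x4=4, data at stream[16..20]='8qu3' -> body[8..12], body so far='nahenjjd8qu3'
Chunk 3: stream[22..23]='7' size=0x7=7, data at stream[25..32]='x09resk' -> body[12..19], body so far='nahenjjd8qu3x09resk'
Chunk 4: stream[34..35]='5' size=0x5=5, data at stream[37..42]='bs8cm' -> body[19..24], body so far='nahenjjd8qu3x09reskbs8cm'
Chunk 5: stream[44..45]='0' size=0 (terminator). Final body='nahenjjd8qu3x09reskbs8cm' (24 bytes)

Answer: nahenjjd8qu3x09reskbs8cm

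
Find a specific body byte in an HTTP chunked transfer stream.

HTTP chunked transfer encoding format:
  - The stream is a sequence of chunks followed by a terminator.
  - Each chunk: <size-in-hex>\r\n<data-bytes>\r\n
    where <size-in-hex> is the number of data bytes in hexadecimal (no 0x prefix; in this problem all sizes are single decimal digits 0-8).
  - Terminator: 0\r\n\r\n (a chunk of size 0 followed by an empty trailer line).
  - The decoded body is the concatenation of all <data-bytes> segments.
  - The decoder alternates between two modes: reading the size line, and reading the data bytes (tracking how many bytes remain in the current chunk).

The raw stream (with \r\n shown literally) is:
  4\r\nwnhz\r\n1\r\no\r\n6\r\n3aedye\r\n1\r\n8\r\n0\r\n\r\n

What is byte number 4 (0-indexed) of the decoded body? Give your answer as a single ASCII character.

Answer: o

Derivation:
Chunk 1: stream[0..1]='4' size=0x4=4, data at stream[3..7]='wnhz' -> body[0..4], body so far='wnhz'
Chunk 2: stream[9..10]='1' size=0x1=1, data at stream[12..13]='o' -> body[4..5], body so far='wnhzo'
Chunk 3: stream[15..16]='6' size=0x6=6, data at stream[18..24]='3aedye' -> body[5..11], body so far='wnhzo3aedye'
Chunk 4: stream[26..27]='1' size=0x1=1, data at stream[29..30]='8' -> body[11..12], body so far='wnhzo3aedye8'
Chunk 5: stream[32..33]='0' size=0 (terminator). Final body='wnhzo3aedye8' (12 bytes)
Body byte 4 = 'o'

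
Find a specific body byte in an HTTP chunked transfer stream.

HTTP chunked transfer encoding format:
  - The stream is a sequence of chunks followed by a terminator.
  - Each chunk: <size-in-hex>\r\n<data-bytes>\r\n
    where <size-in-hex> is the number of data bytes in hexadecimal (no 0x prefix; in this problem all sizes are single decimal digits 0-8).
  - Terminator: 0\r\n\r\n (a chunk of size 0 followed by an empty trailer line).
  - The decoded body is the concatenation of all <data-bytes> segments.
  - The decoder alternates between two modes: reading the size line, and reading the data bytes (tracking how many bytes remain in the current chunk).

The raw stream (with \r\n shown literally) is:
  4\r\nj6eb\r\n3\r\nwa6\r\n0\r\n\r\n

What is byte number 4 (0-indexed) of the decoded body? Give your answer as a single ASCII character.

Answer: w

Derivation:
Chunk 1: stream[0..1]='4' size=0x4=4, data at stream[3..7]='j6eb' -> body[0..4], body so far='j6eb'
Chunk 2: stream[9..10]='3' size=0x3=3, data at stream[12..15]='wa6' -> body[4..7], body so far='j6ebwa6'
Chunk 3: stream[17..18]='0' size=0 (terminator). Final body='j6ebwa6' (7 bytes)
Body byte 4 = 'w'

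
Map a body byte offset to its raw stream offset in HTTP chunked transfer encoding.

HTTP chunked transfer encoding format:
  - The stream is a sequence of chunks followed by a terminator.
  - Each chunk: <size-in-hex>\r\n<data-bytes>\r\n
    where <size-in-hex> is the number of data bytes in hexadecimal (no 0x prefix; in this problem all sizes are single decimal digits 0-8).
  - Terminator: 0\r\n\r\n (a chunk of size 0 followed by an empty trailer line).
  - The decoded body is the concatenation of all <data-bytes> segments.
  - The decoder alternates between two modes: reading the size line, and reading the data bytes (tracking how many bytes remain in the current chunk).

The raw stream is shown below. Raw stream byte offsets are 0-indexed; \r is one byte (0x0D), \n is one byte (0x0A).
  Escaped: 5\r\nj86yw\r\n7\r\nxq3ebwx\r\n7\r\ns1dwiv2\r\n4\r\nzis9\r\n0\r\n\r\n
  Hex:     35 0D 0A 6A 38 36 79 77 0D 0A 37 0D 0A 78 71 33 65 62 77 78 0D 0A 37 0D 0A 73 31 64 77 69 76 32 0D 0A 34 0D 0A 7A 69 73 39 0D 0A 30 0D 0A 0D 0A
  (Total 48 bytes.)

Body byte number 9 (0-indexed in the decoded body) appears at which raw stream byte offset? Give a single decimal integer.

Chunk 1: stream[0..1]='5' size=0x5=5, data at stream[3..8]='j86yw' -> body[0..5], body so far='j86yw'
Chunk 2: stream[10..11]='7' size=0x7=7, data at stream[13..20]='xq3ebwx' -> body[5..12], body so far='j86ywxq3ebwx'
Chunk 3: stream[22..23]='7' size=0x7=7, data at stream[25..32]='s1dwiv2' -> body[12..19], body so far='j86ywxq3ebwxs1dwiv2'
Chunk 4: stream[34..35]='4' size=0x4=4, data at stream[37..41]='zis9' -> body[19..23], body so far='j86ywxq3ebwxs1dwiv2zis9'
Chunk 5: stream[43..44]='0' size=0 (terminator). Final body='j86ywxq3ebwxs1dwiv2zis9' (23 bytes)
Body byte 9 at stream offset 17

Answer: 17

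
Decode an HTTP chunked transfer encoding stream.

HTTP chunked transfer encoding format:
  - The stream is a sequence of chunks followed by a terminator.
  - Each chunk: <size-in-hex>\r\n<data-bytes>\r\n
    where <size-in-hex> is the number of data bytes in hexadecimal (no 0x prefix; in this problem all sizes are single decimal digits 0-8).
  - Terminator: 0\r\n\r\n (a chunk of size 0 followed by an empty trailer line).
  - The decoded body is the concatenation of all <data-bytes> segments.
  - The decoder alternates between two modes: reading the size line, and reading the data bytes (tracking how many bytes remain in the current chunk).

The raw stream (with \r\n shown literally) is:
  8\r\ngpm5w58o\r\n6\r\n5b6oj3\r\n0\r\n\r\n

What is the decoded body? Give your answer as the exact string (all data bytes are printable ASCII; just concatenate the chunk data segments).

Chunk 1: stream[0..1]='8' size=0x8=8, data at stream[3..11]='gpm5w58o' -> body[0..8], body so far='gpm5w58o'
Chunk 2: stream[13..14]='6' size=0x6=6, data at stream[16..22]='5b6oj3' -> body[8..14], body so far='gpm5w58o5b6oj3'
Chunk 3: stream[24..25]='0' size=0 (terminator). Final body='gpm5w58o5b6oj3' (14 bytes)

Answer: gpm5w58o5b6oj3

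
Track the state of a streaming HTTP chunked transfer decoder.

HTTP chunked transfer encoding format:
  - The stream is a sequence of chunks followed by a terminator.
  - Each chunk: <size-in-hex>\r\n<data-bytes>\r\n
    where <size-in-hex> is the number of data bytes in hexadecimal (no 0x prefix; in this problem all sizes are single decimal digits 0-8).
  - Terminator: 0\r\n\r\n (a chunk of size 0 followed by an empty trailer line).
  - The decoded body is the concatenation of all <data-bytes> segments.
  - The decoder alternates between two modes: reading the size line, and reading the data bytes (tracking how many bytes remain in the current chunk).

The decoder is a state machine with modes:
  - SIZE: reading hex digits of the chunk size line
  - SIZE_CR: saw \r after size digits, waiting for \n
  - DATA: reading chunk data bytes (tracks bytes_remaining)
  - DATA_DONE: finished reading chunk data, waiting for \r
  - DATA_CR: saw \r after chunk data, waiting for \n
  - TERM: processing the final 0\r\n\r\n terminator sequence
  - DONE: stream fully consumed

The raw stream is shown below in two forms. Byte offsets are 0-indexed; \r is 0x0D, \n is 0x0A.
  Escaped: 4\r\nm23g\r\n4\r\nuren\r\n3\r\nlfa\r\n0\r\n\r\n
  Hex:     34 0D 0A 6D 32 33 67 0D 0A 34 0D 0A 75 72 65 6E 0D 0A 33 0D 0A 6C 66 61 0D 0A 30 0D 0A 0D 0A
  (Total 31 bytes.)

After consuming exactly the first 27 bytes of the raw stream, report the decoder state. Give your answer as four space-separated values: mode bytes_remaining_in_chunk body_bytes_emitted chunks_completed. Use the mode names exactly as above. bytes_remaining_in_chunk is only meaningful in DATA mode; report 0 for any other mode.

Byte 0 = '4': mode=SIZE remaining=0 emitted=0 chunks_done=0
Byte 1 = 0x0D: mode=SIZE_CR remaining=0 emitted=0 chunks_done=0
Byte 2 = 0x0A: mode=DATA remaining=4 emitted=0 chunks_done=0
Byte 3 = 'm': mode=DATA remaining=3 emitted=1 chunks_done=0
Byte 4 = '2': mode=DATA remaining=2 emitted=2 chunks_done=0
Byte 5 = '3': mode=DATA remaining=1 emitted=3 chunks_done=0
Byte 6 = 'g': mode=DATA_DONE remaining=0 emitted=4 chunks_done=0
Byte 7 = 0x0D: mode=DATA_CR remaining=0 emitted=4 chunks_done=0
Byte 8 = 0x0A: mode=SIZE remaining=0 emitted=4 chunks_done=1
Byte 9 = '4': mode=SIZE remaining=0 emitted=4 chunks_done=1
Byte 10 = 0x0D: mode=SIZE_CR remaining=0 emitted=4 chunks_done=1
Byte 11 = 0x0A: mode=DATA remaining=4 emitted=4 chunks_done=1
Byte 12 = 'u': mode=DATA remaining=3 emitted=5 chunks_done=1
Byte 13 = 'r': mode=DATA remaining=2 emitted=6 chunks_done=1
Byte 14 = 'e': mode=DATA remaining=1 emitted=7 chunks_done=1
Byte 15 = 'n': mode=DATA_DONE remaining=0 emitted=8 chunks_done=1
Byte 16 = 0x0D: mode=DATA_CR remaining=0 emitted=8 chunks_done=1
Byte 17 = 0x0A: mode=SIZE remaining=0 emitted=8 chunks_done=2
Byte 18 = '3': mode=SIZE remaining=0 emitted=8 chunks_done=2
Byte 19 = 0x0D: mode=SIZE_CR remaining=0 emitted=8 chunks_done=2
Byte 20 = 0x0A: mode=DATA remaining=3 emitted=8 chunks_done=2
Byte 21 = 'l': mode=DATA remaining=2 emitted=9 chunks_done=2
Byte 22 = 'f': mode=DATA remaining=1 emitted=10 chunks_done=2
Byte 23 = 'a': mode=DATA_DONE remaining=0 emitted=11 chunks_done=2
Byte 24 = 0x0D: mode=DATA_CR remaining=0 emitted=11 chunks_done=2
Byte 25 = 0x0A: mode=SIZE remaining=0 emitted=11 chunks_done=3
Byte 26 = '0': mode=SIZE remaining=0 emitted=11 chunks_done=3

Answer: SIZE 0 11 3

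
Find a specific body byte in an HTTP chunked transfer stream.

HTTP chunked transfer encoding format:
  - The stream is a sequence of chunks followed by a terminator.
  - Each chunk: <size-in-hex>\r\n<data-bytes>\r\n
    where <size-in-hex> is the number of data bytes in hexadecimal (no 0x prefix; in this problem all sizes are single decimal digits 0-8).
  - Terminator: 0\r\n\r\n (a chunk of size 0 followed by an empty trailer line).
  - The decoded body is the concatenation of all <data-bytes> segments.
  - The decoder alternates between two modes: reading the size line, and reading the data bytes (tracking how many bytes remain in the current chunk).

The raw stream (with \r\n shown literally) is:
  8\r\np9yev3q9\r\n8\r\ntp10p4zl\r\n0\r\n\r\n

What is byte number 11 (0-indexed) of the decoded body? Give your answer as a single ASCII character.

Answer: 0

Derivation:
Chunk 1: stream[0..1]='8' size=0x8=8, data at stream[3..11]='p9yev3q9' -> body[0..8], body so far='p9yev3q9'
Chunk 2: stream[13..14]='8' size=0x8=8, data at stream[16..24]='tp10p4zl' -> body[8..16], body so far='p9yev3q9tp10p4zl'
Chunk 3: stream[26..27]='0' size=0 (terminator). Final body='p9yev3q9tp10p4zl' (16 bytes)
Body byte 11 = '0'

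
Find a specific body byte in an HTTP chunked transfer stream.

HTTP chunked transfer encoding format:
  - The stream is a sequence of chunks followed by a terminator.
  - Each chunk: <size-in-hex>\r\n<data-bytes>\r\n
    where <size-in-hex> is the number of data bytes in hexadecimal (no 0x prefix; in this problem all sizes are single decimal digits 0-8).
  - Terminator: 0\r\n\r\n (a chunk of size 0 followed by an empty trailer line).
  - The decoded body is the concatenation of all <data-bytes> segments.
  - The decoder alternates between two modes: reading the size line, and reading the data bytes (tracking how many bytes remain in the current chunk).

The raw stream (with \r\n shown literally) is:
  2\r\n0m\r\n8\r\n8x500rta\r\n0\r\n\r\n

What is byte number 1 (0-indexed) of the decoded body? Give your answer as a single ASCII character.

Answer: m

Derivation:
Chunk 1: stream[0..1]='2' size=0x2=2, data at stream[3..5]='0m' -> body[0..2], body so far='0m'
Chunk 2: stream[7..8]='8' size=0x8=8, data at stream[10..18]='8x500rta' -> body[2..10], body so far='0m8x500rta'
Chunk 3: stream[20..21]='0' size=0 (terminator). Final body='0m8x500rta' (10 bytes)
Body byte 1 = 'm'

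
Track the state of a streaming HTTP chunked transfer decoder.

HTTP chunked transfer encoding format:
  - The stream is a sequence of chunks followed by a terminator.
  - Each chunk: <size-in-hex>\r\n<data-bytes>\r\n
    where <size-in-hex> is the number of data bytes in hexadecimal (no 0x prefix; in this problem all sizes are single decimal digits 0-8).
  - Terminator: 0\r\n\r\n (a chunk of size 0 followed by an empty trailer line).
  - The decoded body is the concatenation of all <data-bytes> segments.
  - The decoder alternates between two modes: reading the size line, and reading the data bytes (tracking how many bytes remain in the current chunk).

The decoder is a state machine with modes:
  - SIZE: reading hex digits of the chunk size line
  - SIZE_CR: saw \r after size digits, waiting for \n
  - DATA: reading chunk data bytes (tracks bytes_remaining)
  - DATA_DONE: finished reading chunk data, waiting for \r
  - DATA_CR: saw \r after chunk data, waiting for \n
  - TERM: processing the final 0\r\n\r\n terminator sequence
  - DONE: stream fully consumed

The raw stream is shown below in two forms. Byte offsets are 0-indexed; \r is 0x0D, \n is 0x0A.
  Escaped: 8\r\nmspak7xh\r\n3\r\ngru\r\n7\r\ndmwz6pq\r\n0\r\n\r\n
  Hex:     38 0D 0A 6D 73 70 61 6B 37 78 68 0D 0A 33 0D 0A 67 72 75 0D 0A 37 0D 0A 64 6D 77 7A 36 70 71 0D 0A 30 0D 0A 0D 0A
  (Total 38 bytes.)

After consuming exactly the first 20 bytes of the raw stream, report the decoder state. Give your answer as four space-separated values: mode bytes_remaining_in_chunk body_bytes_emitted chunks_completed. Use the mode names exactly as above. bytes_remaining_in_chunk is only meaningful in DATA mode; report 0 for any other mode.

Byte 0 = '8': mode=SIZE remaining=0 emitted=0 chunks_done=0
Byte 1 = 0x0D: mode=SIZE_CR remaining=0 emitted=0 chunks_done=0
Byte 2 = 0x0A: mode=DATA remaining=8 emitted=0 chunks_done=0
Byte 3 = 'm': mode=DATA remaining=7 emitted=1 chunks_done=0
Byte 4 = 's': mode=DATA remaining=6 emitted=2 chunks_done=0
Byte 5 = 'p': mode=DATA remaining=5 emitted=3 chunks_done=0
Byte 6 = 'a': mode=DATA remaining=4 emitted=4 chunks_done=0
Byte 7 = 'k': mode=DATA remaining=3 emitted=5 chunks_done=0
Byte 8 = '7': mode=DATA remaining=2 emitted=6 chunks_done=0
Byte 9 = 'x': mode=DATA remaining=1 emitted=7 chunks_done=0
Byte 10 = 'h': mode=DATA_DONE remaining=0 emitted=8 chunks_done=0
Byte 11 = 0x0D: mode=DATA_CR remaining=0 emitted=8 chunks_done=0
Byte 12 = 0x0A: mode=SIZE remaining=0 emitted=8 chunks_done=1
Byte 13 = '3': mode=SIZE remaining=0 emitted=8 chunks_done=1
Byte 14 = 0x0D: mode=SIZE_CR remaining=0 emitted=8 chunks_done=1
Byte 15 = 0x0A: mode=DATA remaining=3 emitted=8 chunks_done=1
Byte 16 = 'g': mode=DATA remaining=2 emitted=9 chunks_done=1
Byte 17 = 'r': mode=DATA remaining=1 emitted=10 chunks_done=1
Byte 18 = 'u': mode=DATA_DONE remaining=0 emitted=11 chunks_done=1
Byte 19 = 0x0D: mode=DATA_CR remaining=0 emitted=11 chunks_done=1

Answer: DATA_CR 0 11 1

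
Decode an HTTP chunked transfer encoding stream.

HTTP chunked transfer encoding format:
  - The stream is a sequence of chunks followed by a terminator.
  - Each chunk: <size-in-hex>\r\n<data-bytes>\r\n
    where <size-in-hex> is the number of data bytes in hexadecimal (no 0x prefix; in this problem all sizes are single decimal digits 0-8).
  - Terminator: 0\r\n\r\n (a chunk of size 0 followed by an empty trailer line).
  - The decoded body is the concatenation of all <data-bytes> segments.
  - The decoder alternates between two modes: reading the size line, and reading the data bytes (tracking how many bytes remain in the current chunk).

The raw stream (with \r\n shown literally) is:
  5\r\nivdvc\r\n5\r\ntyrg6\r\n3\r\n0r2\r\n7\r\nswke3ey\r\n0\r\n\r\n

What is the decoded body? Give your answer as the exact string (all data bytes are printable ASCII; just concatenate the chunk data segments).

Chunk 1: stream[0..1]='5' size=0x5=5, data at stream[3..8]='ivdvc' -> body[0..5], body so far='ivdvc'
Chunk 2: stream[10..11]='5' size=0x5=5, data at stream[13..18]='tyrg6' -> body[5..10], body so far='ivdvctyrg6'
Chunk 3: stream[20..21]='3' size=0x3=3, data at stream[23..26]='0r2' -> body[10..13], body so far='ivdvctyrg60r2'
Chunk 4: stream[28..29]='7' size=0x7=7, data at stream[31..38]='swke3ey' -> body[13..20], body so far='ivdvctyrg60r2swke3ey'
Chunk 5: stream[40..41]='0' size=0 (terminator). Final body='ivdvctyrg60r2swke3ey' (20 bytes)

Answer: ivdvctyrg60r2swke3ey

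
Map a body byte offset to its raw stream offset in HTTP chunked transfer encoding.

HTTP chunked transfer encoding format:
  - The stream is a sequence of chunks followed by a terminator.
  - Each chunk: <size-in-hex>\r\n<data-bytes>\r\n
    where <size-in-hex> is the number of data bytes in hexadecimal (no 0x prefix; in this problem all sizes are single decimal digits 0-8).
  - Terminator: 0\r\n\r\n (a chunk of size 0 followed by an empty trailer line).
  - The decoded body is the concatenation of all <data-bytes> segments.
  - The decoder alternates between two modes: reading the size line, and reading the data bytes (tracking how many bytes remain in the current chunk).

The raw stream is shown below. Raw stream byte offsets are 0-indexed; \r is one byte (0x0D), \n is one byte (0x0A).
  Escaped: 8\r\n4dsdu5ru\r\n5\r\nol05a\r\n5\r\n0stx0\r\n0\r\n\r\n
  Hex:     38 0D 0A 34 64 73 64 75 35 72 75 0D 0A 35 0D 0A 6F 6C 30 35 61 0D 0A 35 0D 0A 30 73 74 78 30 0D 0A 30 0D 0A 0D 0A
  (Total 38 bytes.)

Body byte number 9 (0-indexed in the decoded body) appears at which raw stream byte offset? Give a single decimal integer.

Answer: 17

Derivation:
Chunk 1: stream[0..1]='8' size=0x8=8, data at stream[3..11]='4dsdu5ru' -> body[0..8], body so far='4dsdu5ru'
Chunk 2: stream[13..14]='5' size=0x5=5, data at stream[16..21]='ol05a' -> body[8..13], body so far='4dsdu5ruol05a'
Chunk 3: stream[23..24]='5' size=0x5=5, data at stream[26..31]='0stx0' -> body[13..18], body so far='4dsdu5ruol05a0stx0'
Chunk 4: stream[33..34]='0' size=0 (terminator). Final body='4dsdu5ruol05a0stx0' (18 bytes)
Body byte 9 at stream offset 17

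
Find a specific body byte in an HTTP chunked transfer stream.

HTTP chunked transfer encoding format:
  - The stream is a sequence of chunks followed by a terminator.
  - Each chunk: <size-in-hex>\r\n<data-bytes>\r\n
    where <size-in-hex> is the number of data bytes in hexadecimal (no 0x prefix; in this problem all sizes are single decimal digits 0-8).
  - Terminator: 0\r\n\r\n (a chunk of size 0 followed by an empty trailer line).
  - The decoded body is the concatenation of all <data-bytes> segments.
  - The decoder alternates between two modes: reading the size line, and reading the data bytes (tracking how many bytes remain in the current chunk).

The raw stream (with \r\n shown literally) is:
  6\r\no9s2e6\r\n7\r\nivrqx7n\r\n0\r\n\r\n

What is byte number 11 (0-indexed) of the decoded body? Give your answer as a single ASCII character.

Answer: 7

Derivation:
Chunk 1: stream[0..1]='6' size=0x6=6, data at stream[3..9]='o9s2e6' -> body[0..6], body so far='o9s2e6'
Chunk 2: stream[11..12]='7' size=0x7=7, data at stream[14..21]='ivrqx7n' -> body[6..13], body so far='o9s2e6ivrqx7n'
Chunk 3: stream[23..24]='0' size=0 (terminator). Final body='o9s2e6ivrqx7n' (13 bytes)
Body byte 11 = '7'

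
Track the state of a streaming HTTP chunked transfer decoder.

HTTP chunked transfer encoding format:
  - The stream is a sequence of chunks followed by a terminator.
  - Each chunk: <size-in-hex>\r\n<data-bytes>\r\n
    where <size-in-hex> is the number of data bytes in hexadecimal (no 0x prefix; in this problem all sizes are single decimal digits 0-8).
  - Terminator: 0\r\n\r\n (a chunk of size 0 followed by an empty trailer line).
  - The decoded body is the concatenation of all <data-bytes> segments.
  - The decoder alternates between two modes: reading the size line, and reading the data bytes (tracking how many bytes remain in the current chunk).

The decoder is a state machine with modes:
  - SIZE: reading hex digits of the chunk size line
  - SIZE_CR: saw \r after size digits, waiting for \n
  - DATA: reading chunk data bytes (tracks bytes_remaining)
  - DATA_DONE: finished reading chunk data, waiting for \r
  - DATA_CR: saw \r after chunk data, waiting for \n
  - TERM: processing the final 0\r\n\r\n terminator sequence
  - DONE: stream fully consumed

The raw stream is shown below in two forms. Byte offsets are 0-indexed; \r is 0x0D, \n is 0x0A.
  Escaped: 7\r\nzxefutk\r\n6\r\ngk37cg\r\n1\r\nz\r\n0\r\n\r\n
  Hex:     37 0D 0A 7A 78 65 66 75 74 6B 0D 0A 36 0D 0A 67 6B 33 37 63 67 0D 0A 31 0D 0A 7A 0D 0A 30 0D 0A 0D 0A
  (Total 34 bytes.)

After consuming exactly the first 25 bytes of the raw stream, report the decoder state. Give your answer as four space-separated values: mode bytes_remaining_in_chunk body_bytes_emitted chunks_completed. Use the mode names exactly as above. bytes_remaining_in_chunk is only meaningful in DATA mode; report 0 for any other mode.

Byte 0 = '7': mode=SIZE remaining=0 emitted=0 chunks_done=0
Byte 1 = 0x0D: mode=SIZE_CR remaining=0 emitted=0 chunks_done=0
Byte 2 = 0x0A: mode=DATA remaining=7 emitted=0 chunks_done=0
Byte 3 = 'z': mode=DATA remaining=6 emitted=1 chunks_done=0
Byte 4 = 'x': mode=DATA remaining=5 emitted=2 chunks_done=0
Byte 5 = 'e': mode=DATA remaining=4 emitted=3 chunks_done=0
Byte 6 = 'f': mode=DATA remaining=3 emitted=4 chunks_done=0
Byte 7 = 'u': mode=DATA remaining=2 emitted=5 chunks_done=0
Byte 8 = 't': mode=DATA remaining=1 emitted=6 chunks_done=0
Byte 9 = 'k': mode=DATA_DONE remaining=0 emitted=7 chunks_done=0
Byte 10 = 0x0D: mode=DATA_CR remaining=0 emitted=7 chunks_done=0
Byte 11 = 0x0A: mode=SIZE remaining=0 emitted=7 chunks_done=1
Byte 12 = '6': mode=SIZE remaining=0 emitted=7 chunks_done=1
Byte 13 = 0x0D: mode=SIZE_CR remaining=0 emitted=7 chunks_done=1
Byte 14 = 0x0A: mode=DATA remaining=6 emitted=7 chunks_done=1
Byte 15 = 'g': mode=DATA remaining=5 emitted=8 chunks_done=1
Byte 16 = 'k': mode=DATA remaining=4 emitted=9 chunks_done=1
Byte 17 = '3': mode=DATA remaining=3 emitted=10 chunks_done=1
Byte 18 = '7': mode=DATA remaining=2 emitted=11 chunks_done=1
Byte 19 = 'c': mode=DATA remaining=1 emitted=12 chunks_done=1
Byte 20 = 'g': mode=DATA_DONE remaining=0 emitted=13 chunks_done=1
Byte 21 = 0x0D: mode=DATA_CR remaining=0 emitted=13 chunks_done=1
Byte 22 = 0x0A: mode=SIZE remaining=0 emitted=13 chunks_done=2
Byte 23 = '1': mode=SIZE remaining=0 emitted=13 chunks_done=2
Byte 24 = 0x0D: mode=SIZE_CR remaining=0 emitted=13 chunks_done=2

Answer: SIZE_CR 0 13 2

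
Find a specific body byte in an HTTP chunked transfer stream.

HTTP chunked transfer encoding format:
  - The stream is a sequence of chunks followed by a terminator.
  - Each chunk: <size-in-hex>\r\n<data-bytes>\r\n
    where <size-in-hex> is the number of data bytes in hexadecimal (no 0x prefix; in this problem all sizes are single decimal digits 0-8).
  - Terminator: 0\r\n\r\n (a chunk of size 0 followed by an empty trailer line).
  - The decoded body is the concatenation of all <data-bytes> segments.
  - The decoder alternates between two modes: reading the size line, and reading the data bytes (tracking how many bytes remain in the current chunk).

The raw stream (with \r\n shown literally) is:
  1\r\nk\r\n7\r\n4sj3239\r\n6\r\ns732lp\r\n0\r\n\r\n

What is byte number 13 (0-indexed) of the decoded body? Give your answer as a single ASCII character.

Answer: p

Derivation:
Chunk 1: stream[0..1]='1' size=0x1=1, data at stream[3..4]='k' -> body[0..1], body so far='k'
Chunk 2: stream[6..7]='7' size=0x7=7, data at stream[9..16]='4sj3239' -> body[1..8], body so far='k4sj3239'
Chunk 3: stream[18..19]='6' size=0x6=6, data at stream[21..27]='s732lp' -> body[8..14], body so far='k4sj3239s732lp'
Chunk 4: stream[29..30]='0' size=0 (terminator). Final body='k4sj3239s732lp' (14 bytes)
Body byte 13 = 'p'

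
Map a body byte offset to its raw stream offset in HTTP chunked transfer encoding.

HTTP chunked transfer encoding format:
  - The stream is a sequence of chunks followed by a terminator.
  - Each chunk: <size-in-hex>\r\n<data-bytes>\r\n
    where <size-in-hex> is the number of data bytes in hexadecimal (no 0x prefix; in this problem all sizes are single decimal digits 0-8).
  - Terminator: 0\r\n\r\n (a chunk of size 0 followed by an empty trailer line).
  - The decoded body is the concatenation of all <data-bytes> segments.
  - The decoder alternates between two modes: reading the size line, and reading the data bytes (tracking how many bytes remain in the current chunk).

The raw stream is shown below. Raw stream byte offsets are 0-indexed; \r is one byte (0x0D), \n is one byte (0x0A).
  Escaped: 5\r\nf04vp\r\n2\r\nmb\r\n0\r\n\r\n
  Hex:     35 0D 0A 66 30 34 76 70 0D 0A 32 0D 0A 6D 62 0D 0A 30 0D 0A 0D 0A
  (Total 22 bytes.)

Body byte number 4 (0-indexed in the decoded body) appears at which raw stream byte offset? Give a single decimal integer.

Chunk 1: stream[0..1]='5' size=0x5=5, data at stream[3..8]='f04vp' -> body[0..5], body so far='f04vp'
Chunk 2: stream[10..11]='2' size=0x2=2, data at stream[13..15]='mb' -> body[5..7], body so far='f04vpmb'
Chunk 3: stream[17..18]='0' size=0 (terminator). Final body='f04vpmb' (7 bytes)
Body byte 4 at stream offset 7

Answer: 7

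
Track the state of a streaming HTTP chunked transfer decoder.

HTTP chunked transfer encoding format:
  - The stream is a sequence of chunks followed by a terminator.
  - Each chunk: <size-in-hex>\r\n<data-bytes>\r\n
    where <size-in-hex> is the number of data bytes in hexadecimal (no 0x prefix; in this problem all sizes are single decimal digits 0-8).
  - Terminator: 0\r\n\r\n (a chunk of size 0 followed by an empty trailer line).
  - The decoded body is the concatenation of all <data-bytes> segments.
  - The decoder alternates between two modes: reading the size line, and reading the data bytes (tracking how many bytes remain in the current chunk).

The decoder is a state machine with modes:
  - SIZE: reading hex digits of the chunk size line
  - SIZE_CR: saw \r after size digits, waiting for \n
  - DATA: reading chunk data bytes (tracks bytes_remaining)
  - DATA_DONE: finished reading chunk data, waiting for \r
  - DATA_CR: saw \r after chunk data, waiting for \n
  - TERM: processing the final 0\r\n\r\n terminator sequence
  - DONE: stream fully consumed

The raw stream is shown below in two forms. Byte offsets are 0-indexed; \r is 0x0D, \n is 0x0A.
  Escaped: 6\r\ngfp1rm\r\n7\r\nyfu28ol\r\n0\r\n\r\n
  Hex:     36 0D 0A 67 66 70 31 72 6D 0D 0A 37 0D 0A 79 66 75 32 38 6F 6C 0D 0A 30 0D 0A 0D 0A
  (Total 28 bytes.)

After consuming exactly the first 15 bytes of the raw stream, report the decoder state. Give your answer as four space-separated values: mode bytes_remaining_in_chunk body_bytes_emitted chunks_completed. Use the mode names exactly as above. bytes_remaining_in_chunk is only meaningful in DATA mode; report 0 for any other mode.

Byte 0 = '6': mode=SIZE remaining=0 emitted=0 chunks_done=0
Byte 1 = 0x0D: mode=SIZE_CR remaining=0 emitted=0 chunks_done=0
Byte 2 = 0x0A: mode=DATA remaining=6 emitted=0 chunks_done=0
Byte 3 = 'g': mode=DATA remaining=5 emitted=1 chunks_done=0
Byte 4 = 'f': mode=DATA remaining=4 emitted=2 chunks_done=0
Byte 5 = 'p': mode=DATA remaining=3 emitted=3 chunks_done=0
Byte 6 = '1': mode=DATA remaining=2 emitted=4 chunks_done=0
Byte 7 = 'r': mode=DATA remaining=1 emitted=5 chunks_done=0
Byte 8 = 'm': mode=DATA_DONE remaining=0 emitted=6 chunks_done=0
Byte 9 = 0x0D: mode=DATA_CR remaining=0 emitted=6 chunks_done=0
Byte 10 = 0x0A: mode=SIZE remaining=0 emitted=6 chunks_done=1
Byte 11 = '7': mode=SIZE remaining=0 emitted=6 chunks_done=1
Byte 12 = 0x0D: mode=SIZE_CR remaining=0 emitted=6 chunks_done=1
Byte 13 = 0x0A: mode=DATA remaining=7 emitted=6 chunks_done=1
Byte 14 = 'y': mode=DATA remaining=6 emitted=7 chunks_done=1

Answer: DATA 6 7 1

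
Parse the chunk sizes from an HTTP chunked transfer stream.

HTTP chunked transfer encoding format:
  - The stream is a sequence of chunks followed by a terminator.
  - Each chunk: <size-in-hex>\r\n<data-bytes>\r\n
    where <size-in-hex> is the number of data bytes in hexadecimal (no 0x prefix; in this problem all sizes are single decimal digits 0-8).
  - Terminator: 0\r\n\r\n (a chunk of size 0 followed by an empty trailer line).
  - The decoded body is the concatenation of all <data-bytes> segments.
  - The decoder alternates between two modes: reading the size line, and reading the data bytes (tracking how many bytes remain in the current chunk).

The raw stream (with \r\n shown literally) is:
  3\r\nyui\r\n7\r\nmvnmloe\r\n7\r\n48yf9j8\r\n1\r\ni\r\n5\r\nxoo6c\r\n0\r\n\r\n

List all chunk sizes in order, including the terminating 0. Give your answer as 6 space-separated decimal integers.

Answer: 3 7 7 1 5 0

Derivation:
Chunk 1: stream[0..1]='3' size=0x3=3, data at stream[3..6]='yui' -> body[0..3], body so far='yui'
Chunk 2: stream[8..9]='7' size=0x7=7, data at stream[11..18]='mvnmloe' -> body[3..10], body so far='yuimvnmloe'
Chunk 3: stream[20..21]='7' size=0x7=7, data at stream[23..30]='48yf9j8' -> body[10..17], body so far='yuimvnmloe48yf9j8'
Chunk 4: stream[32..33]='1' size=0x1=1, data at stream[35..36]='i' -> body[17..18], body so far='yuimvnmloe48yf9j8i'
Chunk 5: stream[38..39]='5' size=0x5=5, data at stream[41..46]='xoo6c' -> body[18..23], body so far='yuimvnmloe48yf9j8ixoo6c'
Chunk 6: stream[48..49]='0' size=0 (terminator). Final body='yuimvnmloe48yf9j8ixoo6c' (23 bytes)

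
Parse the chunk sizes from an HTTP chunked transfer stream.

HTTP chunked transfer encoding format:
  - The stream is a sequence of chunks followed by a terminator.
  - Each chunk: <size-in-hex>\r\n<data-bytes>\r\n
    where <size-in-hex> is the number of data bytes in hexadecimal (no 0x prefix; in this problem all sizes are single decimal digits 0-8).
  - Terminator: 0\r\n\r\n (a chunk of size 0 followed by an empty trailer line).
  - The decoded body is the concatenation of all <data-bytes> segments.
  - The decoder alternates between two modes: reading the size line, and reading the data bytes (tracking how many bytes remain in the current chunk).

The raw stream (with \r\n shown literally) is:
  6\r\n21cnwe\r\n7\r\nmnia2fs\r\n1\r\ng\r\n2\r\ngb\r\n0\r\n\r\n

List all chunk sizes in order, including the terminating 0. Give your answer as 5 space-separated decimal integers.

Answer: 6 7 1 2 0

Derivation:
Chunk 1: stream[0..1]='6' size=0x6=6, data at stream[3..9]='21cnwe' -> body[0..6], body so far='21cnwe'
Chunk 2: stream[11..12]='7' size=0x7=7, data at stream[14..21]='mnia2fs' -> body[6..13], body so far='21cnwemnia2fs'
Chunk 3: stream[23..24]='1' size=0x1=1, data at stream[26..27]='g' -> body[13..14], body so far='21cnwemnia2fsg'
Chunk 4: stream[29..30]='2' size=0x2=2, data at stream[32..34]='gb' -> body[14..16], body so far='21cnwemnia2fsggb'
Chunk 5: stream[36..37]='0' size=0 (terminator). Final body='21cnwemnia2fsggb' (16 bytes)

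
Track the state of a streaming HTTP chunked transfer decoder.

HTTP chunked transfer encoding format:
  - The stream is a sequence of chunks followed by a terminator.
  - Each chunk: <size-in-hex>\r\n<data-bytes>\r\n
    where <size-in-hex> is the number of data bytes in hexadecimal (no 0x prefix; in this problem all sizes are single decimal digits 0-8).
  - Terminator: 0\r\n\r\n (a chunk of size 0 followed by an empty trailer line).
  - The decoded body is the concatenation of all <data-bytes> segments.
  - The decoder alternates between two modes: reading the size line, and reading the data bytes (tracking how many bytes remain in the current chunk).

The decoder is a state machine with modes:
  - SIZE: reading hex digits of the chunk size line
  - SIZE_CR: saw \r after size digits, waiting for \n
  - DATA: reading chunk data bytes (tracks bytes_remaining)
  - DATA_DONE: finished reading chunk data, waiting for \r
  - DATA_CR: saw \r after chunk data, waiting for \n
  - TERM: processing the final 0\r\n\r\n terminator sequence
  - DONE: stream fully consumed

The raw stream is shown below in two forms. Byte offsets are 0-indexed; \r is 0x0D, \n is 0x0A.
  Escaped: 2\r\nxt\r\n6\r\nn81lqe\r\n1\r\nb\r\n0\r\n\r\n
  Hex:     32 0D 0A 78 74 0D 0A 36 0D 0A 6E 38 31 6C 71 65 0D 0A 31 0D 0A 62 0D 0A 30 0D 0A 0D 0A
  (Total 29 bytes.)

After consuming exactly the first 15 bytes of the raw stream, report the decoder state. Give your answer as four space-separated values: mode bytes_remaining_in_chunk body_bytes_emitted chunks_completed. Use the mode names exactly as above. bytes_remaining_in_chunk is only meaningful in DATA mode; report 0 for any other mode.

Answer: DATA 1 7 1

Derivation:
Byte 0 = '2': mode=SIZE remaining=0 emitted=0 chunks_done=0
Byte 1 = 0x0D: mode=SIZE_CR remaining=0 emitted=0 chunks_done=0
Byte 2 = 0x0A: mode=DATA remaining=2 emitted=0 chunks_done=0
Byte 3 = 'x': mode=DATA remaining=1 emitted=1 chunks_done=0
Byte 4 = 't': mode=DATA_DONE remaining=0 emitted=2 chunks_done=0
Byte 5 = 0x0D: mode=DATA_CR remaining=0 emitted=2 chunks_done=0
Byte 6 = 0x0A: mode=SIZE remaining=0 emitted=2 chunks_done=1
Byte 7 = '6': mode=SIZE remaining=0 emitted=2 chunks_done=1
Byte 8 = 0x0D: mode=SIZE_CR remaining=0 emitted=2 chunks_done=1
Byte 9 = 0x0A: mode=DATA remaining=6 emitted=2 chunks_done=1
Byte 10 = 'n': mode=DATA remaining=5 emitted=3 chunks_done=1
Byte 11 = '8': mode=DATA remaining=4 emitted=4 chunks_done=1
Byte 12 = '1': mode=DATA remaining=3 emitted=5 chunks_done=1
Byte 13 = 'l': mode=DATA remaining=2 emitted=6 chunks_done=1
Byte 14 = 'q': mode=DATA remaining=1 emitted=7 chunks_done=1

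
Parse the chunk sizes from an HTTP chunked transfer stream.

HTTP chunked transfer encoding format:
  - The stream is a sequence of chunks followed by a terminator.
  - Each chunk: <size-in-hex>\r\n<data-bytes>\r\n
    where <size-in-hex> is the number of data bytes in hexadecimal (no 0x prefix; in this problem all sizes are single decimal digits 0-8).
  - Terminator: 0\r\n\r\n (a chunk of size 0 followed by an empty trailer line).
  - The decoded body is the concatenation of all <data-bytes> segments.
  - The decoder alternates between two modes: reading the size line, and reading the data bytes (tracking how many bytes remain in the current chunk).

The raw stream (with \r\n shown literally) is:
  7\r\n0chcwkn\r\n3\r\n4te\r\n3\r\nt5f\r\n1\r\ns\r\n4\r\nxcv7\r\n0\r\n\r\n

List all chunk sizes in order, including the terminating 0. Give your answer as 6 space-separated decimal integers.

Chunk 1: stream[0..1]='7' size=0x7=7, data at stream[3..10]='0chcwkn' -> body[0..7], body so far='0chcwkn'
Chunk 2: stream[12..13]='3' size=0x3=3, data at stream[15..18]='4te' -> body[7..10], body so far='0chcwkn4te'
Chunk 3: stream[20..21]='3' size=0x3=3, data at stream[23..26]='t5f' -> body[10..13], body so far='0chcwkn4tet5f'
Chunk 4: stream[28..29]='1' size=0x1=1, data at stream[31..32]='s' -> body[13..14], body so far='0chcwkn4tet5fs'
Chunk 5: stream[34..35]='4' size=0x4=4, data at stream[37..41]='xcv7' -> body[14..18], body so far='0chcwkn4tet5fsxcv7'
Chunk 6: stream[43..44]='0' size=0 (terminator). Final body='0chcwkn4tet5fsxcv7' (18 bytes)

Answer: 7 3 3 1 4 0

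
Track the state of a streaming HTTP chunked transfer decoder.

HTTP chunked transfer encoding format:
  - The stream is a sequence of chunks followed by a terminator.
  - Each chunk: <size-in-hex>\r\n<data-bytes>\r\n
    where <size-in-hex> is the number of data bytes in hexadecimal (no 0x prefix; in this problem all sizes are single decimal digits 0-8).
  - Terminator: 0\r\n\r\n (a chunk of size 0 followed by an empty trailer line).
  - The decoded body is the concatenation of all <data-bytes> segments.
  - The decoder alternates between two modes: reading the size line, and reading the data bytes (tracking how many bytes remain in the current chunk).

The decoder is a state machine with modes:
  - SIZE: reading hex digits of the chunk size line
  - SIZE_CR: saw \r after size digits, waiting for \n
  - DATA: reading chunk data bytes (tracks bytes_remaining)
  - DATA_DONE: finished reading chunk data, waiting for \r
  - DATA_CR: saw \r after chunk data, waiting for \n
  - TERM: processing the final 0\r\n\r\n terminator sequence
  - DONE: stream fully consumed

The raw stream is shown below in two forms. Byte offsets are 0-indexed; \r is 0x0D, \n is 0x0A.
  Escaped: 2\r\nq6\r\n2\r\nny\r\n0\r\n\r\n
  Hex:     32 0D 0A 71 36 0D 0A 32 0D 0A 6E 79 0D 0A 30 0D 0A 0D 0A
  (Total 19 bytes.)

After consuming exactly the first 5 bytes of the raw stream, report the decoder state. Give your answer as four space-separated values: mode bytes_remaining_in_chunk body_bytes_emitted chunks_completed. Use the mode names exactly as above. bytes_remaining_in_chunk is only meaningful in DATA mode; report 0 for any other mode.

Answer: DATA_DONE 0 2 0

Derivation:
Byte 0 = '2': mode=SIZE remaining=0 emitted=0 chunks_done=0
Byte 1 = 0x0D: mode=SIZE_CR remaining=0 emitted=0 chunks_done=0
Byte 2 = 0x0A: mode=DATA remaining=2 emitted=0 chunks_done=0
Byte 3 = 'q': mode=DATA remaining=1 emitted=1 chunks_done=0
Byte 4 = '6': mode=DATA_DONE remaining=0 emitted=2 chunks_done=0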